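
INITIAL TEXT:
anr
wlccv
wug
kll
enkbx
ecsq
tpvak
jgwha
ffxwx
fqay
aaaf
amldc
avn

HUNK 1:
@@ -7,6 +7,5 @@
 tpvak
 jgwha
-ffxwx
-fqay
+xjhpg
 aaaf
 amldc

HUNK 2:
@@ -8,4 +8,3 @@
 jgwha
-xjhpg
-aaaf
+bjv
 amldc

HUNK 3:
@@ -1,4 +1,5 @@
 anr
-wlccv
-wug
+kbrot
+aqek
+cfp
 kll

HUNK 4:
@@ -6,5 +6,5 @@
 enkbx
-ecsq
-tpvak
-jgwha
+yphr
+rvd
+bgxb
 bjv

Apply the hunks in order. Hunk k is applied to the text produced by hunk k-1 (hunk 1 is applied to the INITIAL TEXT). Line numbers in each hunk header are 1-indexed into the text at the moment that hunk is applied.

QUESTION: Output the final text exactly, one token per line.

Answer: anr
kbrot
aqek
cfp
kll
enkbx
yphr
rvd
bgxb
bjv
amldc
avn

Derivation:
Hunk 1: at line 7 remove [ffxwx,fqay] add [xjhpg] -> 12 lines: anr wlccv wug kll enkbx ecsq tpvak jgwha xjhpg aaaf amldc avn
Hunk 2: at line 8 remove [xjhpg,aaaf] add [bjv] -> 11 lines: anr wlccv wug kll enkbx ecsq tpvak jgwha bjv amldc avn
Hunk 3: at line 1 remove [wlccv,wug] add [kbrot,aqek,cfp] -> 12 lines: anr kbrot aqek cfp kll enkbx ecsq tpvak jgwha bjv amldc avn
Hunk 4: at line 6 remove [ecsq,tpvak,jgwha] add [yphr,rvd,bgxb] -> 12 lines: anr kbrot aqek cfp kll enkbx yphr rvd bgxb bjv amldc avn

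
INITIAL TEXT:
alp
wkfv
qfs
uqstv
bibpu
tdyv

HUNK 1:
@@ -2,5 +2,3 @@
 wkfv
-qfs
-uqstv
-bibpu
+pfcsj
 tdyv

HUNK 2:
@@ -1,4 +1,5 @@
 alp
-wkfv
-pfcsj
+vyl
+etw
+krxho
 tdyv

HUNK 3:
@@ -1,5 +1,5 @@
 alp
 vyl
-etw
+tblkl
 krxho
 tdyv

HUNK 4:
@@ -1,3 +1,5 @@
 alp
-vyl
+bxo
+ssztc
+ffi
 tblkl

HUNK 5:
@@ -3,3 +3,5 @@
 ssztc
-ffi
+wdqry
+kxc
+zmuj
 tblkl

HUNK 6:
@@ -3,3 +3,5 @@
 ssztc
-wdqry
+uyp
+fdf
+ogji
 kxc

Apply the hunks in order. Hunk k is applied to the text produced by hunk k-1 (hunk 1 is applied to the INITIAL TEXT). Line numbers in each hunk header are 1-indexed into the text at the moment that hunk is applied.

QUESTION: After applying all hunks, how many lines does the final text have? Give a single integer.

Hunk 1: at line 2 remove [qfs,uqstv,bibpu] add [pfcsj] -> 4 lines: alp wkfv pfcsj tdyv
Hunk 2: at line 1 remove [wkfv,pfcsj] add [vyl,etw,krxho] -> 5 lines: alp vyl etw krxho tdyv
Hunk 3: at line 1 remove [etw] add [tblkl] -> 5 lines: alp vyl tblkl krxho tdyv
Hunk 4: at line 1 remove [vyl] add [bxo,ssztc,ffi] -> 7 lines: alp bxo ssztc ffi tblkl krxho tdyv
Hunk 5: at line 3 remove [ffi] add [wdqry,kxc,zmuj] -> 9 lines: alp bxo ssztc wdqry kxc zmuj tblkl krxho tdyv
Hunk 6: at line 3 remove [wdqry] add [uyp,fdf,ogji] -> 11 lines: alp bxo ssztc uyp fdf ogji kxc zmuj tblkl krxho tdyv
Final line count: 11

Answer: 11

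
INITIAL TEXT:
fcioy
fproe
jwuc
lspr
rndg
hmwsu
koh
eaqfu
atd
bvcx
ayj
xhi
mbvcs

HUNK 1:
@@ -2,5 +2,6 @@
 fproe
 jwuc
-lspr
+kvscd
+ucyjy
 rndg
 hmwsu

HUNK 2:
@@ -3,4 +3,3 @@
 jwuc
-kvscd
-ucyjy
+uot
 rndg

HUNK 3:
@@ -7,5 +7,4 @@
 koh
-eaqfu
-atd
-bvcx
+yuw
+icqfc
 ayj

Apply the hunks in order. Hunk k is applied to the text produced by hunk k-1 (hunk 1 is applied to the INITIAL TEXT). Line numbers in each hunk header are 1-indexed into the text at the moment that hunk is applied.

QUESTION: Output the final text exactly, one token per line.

Hunk 1: at line 2 remove [lspr] add [kvscd,ucyjy] -> 14 lines: fcioy fproe jwuc kvscd ucyjy rndg hmwsu koh eaqfu atd bvcx ayj xhi mbvcs
Hunk 2: at line 3 remove [kvscd,ucyjy] add [uot] -> 13 lines: fcioy fproe jwuc uot rndg hmwsu koh eaqfu atd bvcx ayj xhi mbvcs
Hunk 3: at line 7 remove [eaqfu,atd,bvcx] add [yuw,icqfc] -> 12 lines: fcioy fproe jwuc uot rndg hmwsu koh yuw icqfc ayj xhi mbvcs

Answer: fcioy
fproe
jwuc
uot
rndg
hmwsu
koh
yuw
icqfc
ayj
xhi
mbvcs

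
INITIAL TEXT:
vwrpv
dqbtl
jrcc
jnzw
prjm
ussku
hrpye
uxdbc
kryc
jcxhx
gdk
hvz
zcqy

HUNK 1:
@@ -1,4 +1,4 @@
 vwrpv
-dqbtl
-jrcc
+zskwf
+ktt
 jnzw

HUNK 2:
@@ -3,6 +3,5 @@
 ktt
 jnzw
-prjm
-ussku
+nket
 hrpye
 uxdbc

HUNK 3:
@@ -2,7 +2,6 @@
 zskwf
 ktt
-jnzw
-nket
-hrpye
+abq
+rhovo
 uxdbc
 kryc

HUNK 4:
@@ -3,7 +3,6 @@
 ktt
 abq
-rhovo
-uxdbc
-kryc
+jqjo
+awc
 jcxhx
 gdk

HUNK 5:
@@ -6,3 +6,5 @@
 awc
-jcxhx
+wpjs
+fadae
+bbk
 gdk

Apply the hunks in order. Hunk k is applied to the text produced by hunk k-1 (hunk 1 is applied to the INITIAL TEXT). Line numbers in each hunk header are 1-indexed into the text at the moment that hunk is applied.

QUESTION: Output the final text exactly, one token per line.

Hunk 1: at line 1 remove [dqbtl,jrcc] add [zskwf,ktt] -> 13 lines: vwrpv zskwf ktt jnzw prjm ussku hrpye uxdbc kryc jcxhx gdk hvz zcqy
Hunk 2: at line 3 remove [prjm,ussku] add [nket] -> 12 lines: vwrpv zskwf ktt jnzw nket hrpye uxdbc kryc jcxhx gdk hvz zcqy
Hunk 3: at line 2 remove [jnzw,nket,hrpye] add [abq,rhovo] -> 11 lines: vwrpv zskwf ktt abq rhovo uxdbc kryc jcxhx gdk hvz zcqy
Hunk 4: at line 3 remove [rhovo,uxdbc,kryc] add [jqjo,awc] -> 10 lines: vwrpv zskwf ktt abq jqjo awc jcxhx gdk hvz zcqy
Hunk 5: at line 6 remove [jcxhx] add [wpjs,fadae,bbk] -> 12 lines: vwrpv zskwf ktt abq jqjo awc wpjs fadae bbk gdk hvz zcqy

Answer: vwrpv
zskwf
ktt
abq
jqjo
awc
wpjs
fadae
bbk
gdk
hvz
zcqy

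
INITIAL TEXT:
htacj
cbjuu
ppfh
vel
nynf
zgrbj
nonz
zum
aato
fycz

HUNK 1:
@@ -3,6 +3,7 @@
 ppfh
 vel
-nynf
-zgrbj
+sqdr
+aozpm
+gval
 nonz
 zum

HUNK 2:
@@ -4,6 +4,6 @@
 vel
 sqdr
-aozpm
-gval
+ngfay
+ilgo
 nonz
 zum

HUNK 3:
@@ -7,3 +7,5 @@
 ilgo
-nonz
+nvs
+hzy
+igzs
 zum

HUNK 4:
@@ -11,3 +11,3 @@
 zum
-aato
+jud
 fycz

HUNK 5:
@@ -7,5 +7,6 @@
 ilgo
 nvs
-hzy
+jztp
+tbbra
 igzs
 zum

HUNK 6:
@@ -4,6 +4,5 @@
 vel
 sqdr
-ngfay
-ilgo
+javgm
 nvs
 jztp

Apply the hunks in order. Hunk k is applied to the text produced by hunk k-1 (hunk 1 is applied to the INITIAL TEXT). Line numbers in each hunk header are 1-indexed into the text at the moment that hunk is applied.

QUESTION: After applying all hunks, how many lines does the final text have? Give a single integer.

Hunk 1: at line 3 remove [nynf,zgrbj] add [sqdr,aozpm,gval] -> 11 lines: htacj cbjuu ppfh vel sqdr aozpm gval nonz zum aato fycz
Hunk 2: at line 4 remove [aozpm,gval] add [ngfay,ilgo] -> 11 lines: htacj cbjuu ppfh vel sqdr ngfay ilgo nonz zum aato fycz
Hunk 3: at line 7 remove [nonz] add [nvs,hzy,igzs] -> 13 lines: htacj cbjuu ppfh vel sqdr ngfay ilgo nvs hzy igzs zum aato fycz
Hunk 4: at line 11 remove [aato] add [jud] -> 13 lines: htacj cbjuu ppfh vel sqdr ngfay ilgo nvs hzy igzs zum jud fycz
Hunk 5: at line 7 remove [hzy] add [jztp,tbbra] -> 14 lines: htacj cbjuu ppfh vel sqdr ngfay ilgo nvs jztp tbbra igzs zum jud fycz
Hunk 6: at line 4 remove [ngfay,ilgo] add [javgm] -> 13 lines: htacj cbjuu ppfh vel sqdr javgm nvs jztp tbbra igzs zum jud fycz
Final line count: 13

Answer: 13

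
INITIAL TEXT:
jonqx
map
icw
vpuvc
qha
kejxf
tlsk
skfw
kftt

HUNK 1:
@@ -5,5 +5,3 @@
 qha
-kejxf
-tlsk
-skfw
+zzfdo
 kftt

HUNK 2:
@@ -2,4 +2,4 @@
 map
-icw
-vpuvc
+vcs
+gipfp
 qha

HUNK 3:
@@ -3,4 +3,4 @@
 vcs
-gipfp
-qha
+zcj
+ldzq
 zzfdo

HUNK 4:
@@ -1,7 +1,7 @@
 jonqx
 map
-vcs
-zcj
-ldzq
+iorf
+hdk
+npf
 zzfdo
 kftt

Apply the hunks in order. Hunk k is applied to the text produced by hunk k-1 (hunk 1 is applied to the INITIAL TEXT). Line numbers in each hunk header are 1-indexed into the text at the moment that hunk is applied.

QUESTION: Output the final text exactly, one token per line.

Answer: jonqx
map
iorf
hdk
npf
zzfdo
kftt

Derivation:
Hunk 1: at line 5 remove [kejxf,tlsk,skfw] add [zzfdo] -> 7 lines: jonqx map icw vpuvc qha zzfdo kftt
Hunk 2: at line 2 remove [icw,vpuvc] add [vcs,gipfp] -> 7 lines: jonqx map vcs gipfp qha zzfdo kftt
Hunk 3: at line 3 remove [gipfp,qha] add [zcj,ldzq] -> 7 lines: jonqx map vcs zcj ldzq zzfdo kftt
Hunk 4: at line 1 remove [vcs,zcj,ldzq] add [iorf,hdk,npf] -> 7 lines: jonqx map iorf hdk npf zzfdo kftt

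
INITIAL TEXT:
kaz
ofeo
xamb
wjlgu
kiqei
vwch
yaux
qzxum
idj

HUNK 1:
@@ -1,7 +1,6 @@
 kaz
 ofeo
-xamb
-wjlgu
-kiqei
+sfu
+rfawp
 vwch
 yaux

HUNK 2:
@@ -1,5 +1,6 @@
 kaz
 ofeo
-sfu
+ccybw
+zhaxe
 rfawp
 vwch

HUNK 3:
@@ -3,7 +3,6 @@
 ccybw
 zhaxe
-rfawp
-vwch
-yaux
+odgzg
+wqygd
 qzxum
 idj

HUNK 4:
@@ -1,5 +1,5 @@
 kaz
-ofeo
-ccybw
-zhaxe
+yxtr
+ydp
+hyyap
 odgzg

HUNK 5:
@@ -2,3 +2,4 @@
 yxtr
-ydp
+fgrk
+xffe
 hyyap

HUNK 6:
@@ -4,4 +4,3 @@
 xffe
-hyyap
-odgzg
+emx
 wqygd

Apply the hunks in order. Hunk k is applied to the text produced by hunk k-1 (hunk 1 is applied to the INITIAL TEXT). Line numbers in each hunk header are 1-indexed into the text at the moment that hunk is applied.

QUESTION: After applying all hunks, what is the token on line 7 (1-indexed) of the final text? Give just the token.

Hunk 1: at line 1 remove [xamb,wjlgu,kiqei] add [sfu,rfawp] -> 8 lines: kaz ofeo sfu rfawp vwch yaux qzxum idj
Hunk 2: at line 1 remove [sfu] add [ccybw,zhaxe] -> 9 lines: kaz ofeo ccybw zhaxe rfawp vwch yaux qzxum idj
Hunk 3: at line 3 remove [rfawp,vwch,yaux] add [odgzg,wqygd] -> 8 lines: kaz ofeo ccybw zhaxe odgzg wqygd qzxum idj
Hunk 4: at line 1 remove [ofeo,ccybw,zhaxe] add [yxtr,ydp,hyyap] -> 8 lines: kaz yxtr ydp hyyap odgzg wqygd qzxum idj
Hunk 5: at line 2 remove [ydp] add [fgrk,xffe] -> 9 lines: kaz yxtr fgrk xffe hyyap odgzg wqygd qzxum idj
Hunk 6: at line 4 remove [hyyap,odgzg] add [emx] -> 8 lines: kaz yxtr fgrk xffe emx wqygd qzxum idj
Final line 7: qzxum

Answer: qzxum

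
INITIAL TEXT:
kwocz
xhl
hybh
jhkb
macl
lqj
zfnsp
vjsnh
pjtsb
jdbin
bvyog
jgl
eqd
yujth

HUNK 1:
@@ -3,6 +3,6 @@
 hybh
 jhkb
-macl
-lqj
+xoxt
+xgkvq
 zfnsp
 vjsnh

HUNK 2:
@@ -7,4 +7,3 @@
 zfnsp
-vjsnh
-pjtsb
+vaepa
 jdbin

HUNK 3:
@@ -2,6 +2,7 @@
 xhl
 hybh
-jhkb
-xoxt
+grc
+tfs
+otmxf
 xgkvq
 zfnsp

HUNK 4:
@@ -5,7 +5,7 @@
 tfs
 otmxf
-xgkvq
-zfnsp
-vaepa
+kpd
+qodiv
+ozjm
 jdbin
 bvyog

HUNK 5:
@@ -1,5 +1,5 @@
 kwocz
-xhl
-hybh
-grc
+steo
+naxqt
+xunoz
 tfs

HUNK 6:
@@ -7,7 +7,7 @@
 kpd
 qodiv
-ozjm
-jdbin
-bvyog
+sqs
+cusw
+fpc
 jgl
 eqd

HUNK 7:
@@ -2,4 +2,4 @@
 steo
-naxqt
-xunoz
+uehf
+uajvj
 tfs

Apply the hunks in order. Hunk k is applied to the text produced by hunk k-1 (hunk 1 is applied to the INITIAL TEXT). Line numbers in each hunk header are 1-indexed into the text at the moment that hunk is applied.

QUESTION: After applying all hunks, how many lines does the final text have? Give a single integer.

Hunk 1: at line 3 remove [macl,lqj] add [xoxt,xgkvq] -> 14 lines: kwocz xhl hybh jhkb xoxt xgkvq zfnsp vjsnh pjtsb jdbin bvyog jgl eqd yujth
Hunk 2: at line 7 remove [vjsnh,pjtsb] add [vaepa] -> 13 lines: kwocz xhl hybh jhkb xoxt xgkvq zfnsp vaepa jdbin bvyog jgl eqd yujth
Hunk 3: at line 2 remove [jhkb,xoxt] add [grc,tfs,otmxf] -> 14 lines: kwocz xhl hybh grc tfs otmxf xgkvq zfnsp vaepa jdbin bvyog jgl eqd yujth
Hunk 4: at line 5 remove [xgkvq,zfnsp,vaepa] add [kpd,qodiv,ozjm] -> 14 lines: kwocz xhl hybh grc tfs otmxf kpd qodiv ozjm jdbin bvyog jgl eqd yujth
Hunk 5: at line 1 remove [xhl,hybh,grc] add [steo,naxqt,xunoz] -> 14 lines: kwocz steo naxqt xunoz tfs otmxf kpd qodiv ozjm jdbin bvyog jgl eqd yujth
Hunk 6: at line 7 remove [ozjm,jdbin,bvyog] add [sqs,cusw,fpc] -> 14 lines: kwocz steo naxqt xunoz tfs otmxf kpd qodiv sqs cusw fpc jgl eqd yujth
Hunk 7: at line 2 remove [naxqt,xunoz] add [uehf,uajvj] -> 14 lines: kwocz steo uehf uajvj tfs otmxf kpd qodiv sqs cusw fpc jgl eqd yujth
Final line count: 14

Answer: 14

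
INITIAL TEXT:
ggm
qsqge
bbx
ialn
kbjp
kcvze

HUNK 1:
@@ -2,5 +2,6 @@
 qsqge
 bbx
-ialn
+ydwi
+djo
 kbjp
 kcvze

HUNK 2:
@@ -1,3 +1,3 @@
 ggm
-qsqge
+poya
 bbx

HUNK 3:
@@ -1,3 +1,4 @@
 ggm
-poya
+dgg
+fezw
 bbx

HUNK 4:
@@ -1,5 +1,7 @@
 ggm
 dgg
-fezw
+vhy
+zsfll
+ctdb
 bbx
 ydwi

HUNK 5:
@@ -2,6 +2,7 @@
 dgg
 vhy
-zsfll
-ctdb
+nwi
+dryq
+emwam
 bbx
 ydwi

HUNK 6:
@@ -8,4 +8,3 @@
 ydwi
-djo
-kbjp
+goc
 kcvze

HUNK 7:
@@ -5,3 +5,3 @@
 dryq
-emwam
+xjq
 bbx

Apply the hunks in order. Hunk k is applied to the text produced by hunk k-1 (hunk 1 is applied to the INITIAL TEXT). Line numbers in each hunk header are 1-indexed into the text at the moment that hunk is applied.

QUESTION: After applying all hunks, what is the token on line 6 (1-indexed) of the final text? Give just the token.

Answer: xjq

Derivation:
Hunk 1: at line 2 remove [ialn] add [ydwi,djo] -> 7 lines: ggm qsqge bbx ydwi djo kbjp kcvze
Hunk 2: at line 1 remove [qsqge] add [poya] -> 7 lines: ggm poya bbx ydwi djo kbjp kcvze
Hunk 3: at line 1 remove [poya] add [dgg,fezw] -> 8 lines: ggm dgg fezw bbx ydwi djo kbjp kcvze
Hunk 4: at line 1 remove [fezw] add [vhy,zsfll,ctdb] -> 10 lines: ggm dgg vhy zsfll ctdb bbx ydwi djo kbjp kcvze
Hunk 5: at line 2 remove [zsfll,ctdb] add [nwi,dryq,emwam] -> 11 lines: ggm dgg vhy nwi dryq emwam bbx ydwi djo kbjp kcvze
Hunk 6: at line 8 remove [djo,kbjp] add [goc] -> 10 lines: ggm dgg vhy nwi dryq emwam bbx ydwi goc kcvze
Hunk 7: at line 5 remove [emwam] add [xjq] -> 10 lines: ggm dgg vhy nwi dryq xjq bbx ydwi goc kcvze
Final line 6: xjq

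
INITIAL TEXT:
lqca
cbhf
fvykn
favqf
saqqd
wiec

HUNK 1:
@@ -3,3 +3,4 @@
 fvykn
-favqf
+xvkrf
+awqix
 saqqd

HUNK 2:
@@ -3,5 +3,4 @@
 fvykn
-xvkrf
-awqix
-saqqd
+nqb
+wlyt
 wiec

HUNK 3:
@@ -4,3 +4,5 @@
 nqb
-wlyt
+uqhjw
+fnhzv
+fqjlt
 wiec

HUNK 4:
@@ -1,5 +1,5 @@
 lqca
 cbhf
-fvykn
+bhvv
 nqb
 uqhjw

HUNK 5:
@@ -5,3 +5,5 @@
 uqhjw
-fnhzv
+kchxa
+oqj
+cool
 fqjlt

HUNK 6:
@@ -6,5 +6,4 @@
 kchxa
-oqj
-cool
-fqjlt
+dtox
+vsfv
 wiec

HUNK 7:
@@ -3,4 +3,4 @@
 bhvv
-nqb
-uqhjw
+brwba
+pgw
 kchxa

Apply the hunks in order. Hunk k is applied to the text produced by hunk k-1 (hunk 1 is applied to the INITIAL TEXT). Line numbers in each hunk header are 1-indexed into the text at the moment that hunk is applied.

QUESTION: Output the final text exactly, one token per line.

Hunk 1: at line 3 remove [favqf] add [xvkrf,awqix] -> 7 lines: lqca cbhf fvykn xvkrf awqix saqqd wiec
Hunk 2: at line 3 remove [xvkrf,awqix,saqqd] add [nqb,wlyt] -> 6 lines: lqca cbhf fvykn nqb wlyt wiec
Hunk 3: at line 4 remove [wlyt] add [uqhjw,fnhzv,fqjlt] -> 8 lines: lqca cbhf fvykn nqb uqhjw fnhzv fqjlt wiec
Hunk 4: at line 1 remove [fvykn] add [bhvv] -> 8 lines: lqca cbhf bhvv nqb uqhjw fnhzv fqjlt wiec
Hunk 5: at line 5 remove [fnhzv] add [kchxa,oqj,cool] -> 10 lines: lqca cbhf bhvv nqb uqhjw kchxa oqj cool fqjlt wiec
Hunk 6: at line 6 remove [oqj,cool,fqjlt] add [dtox,vsfv] -> 9 lines: lqca cbhf bhvv nqb uqhjw kchxa dtox vsfv wiec
Hunk 7: at line 3 remove [nqb,uqhjw] add [brwba,pgw] -> 9 lines: lqca cbhf bhvv brwba pgw kchxa dtox vsfv wiec

Answer: lqca
cbhf
bhvv
brwba
pgw
kchxa
dtox
vsfv
wiec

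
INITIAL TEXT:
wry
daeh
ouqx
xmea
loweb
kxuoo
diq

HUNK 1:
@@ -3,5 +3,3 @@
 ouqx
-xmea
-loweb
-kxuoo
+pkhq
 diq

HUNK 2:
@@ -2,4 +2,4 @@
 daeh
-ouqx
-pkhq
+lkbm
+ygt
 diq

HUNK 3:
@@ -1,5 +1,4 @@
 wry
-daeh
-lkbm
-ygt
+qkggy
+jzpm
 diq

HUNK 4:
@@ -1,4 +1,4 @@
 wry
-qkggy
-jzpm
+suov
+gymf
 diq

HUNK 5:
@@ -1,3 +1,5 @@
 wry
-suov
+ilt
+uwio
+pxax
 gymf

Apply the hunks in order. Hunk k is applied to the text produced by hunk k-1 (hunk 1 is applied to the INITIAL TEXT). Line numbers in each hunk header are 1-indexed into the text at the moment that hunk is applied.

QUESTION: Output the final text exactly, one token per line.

Answer: wry
ilt
uwio
pxax
gymf
diq

Derivation:
Hunk 1: at line 3 remove [xmea,loweb,kxuoo] add [pkhq] -> 5 lines: wry daeh ouqx pkhq diq
Hunk 2: at line 2 remove [ouqx,pkhq] add [lkbm,ygt] -> 5 lines: wry daeh lkbm ygt diq
Hunk 3: at line 1 remove [daeh,lkbm,ygt] add [qkggy,jzpm] -> 4 lines: wry qkggy jzpm diq
Hunk 4: at line 1 remove [qkggy,jzpm] add [suov,gymf] -> 4 lines: wry suov gymf diq
Hunk 5: at line 1 remove [suov] add [ilt,uwio,pxax] -> 6 lines: wry ilt uwio pxax gymf diq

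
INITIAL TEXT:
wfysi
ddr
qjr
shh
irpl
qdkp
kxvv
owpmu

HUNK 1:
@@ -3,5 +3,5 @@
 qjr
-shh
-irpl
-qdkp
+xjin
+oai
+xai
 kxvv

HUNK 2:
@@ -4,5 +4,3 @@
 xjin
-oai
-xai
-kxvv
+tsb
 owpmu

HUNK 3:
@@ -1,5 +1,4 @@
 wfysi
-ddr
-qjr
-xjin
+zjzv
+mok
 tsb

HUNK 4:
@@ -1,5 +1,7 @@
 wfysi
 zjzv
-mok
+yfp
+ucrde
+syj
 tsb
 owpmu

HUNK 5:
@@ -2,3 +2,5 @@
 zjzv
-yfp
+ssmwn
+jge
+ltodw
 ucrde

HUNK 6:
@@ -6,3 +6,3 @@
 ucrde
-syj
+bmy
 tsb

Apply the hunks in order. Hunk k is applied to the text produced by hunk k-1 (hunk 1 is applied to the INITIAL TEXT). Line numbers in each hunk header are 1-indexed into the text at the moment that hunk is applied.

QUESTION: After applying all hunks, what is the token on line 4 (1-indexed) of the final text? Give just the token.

Hunk 1: at line 3 remove [shh,irpl,qdkp] add [xjin,oai,xai] -> 8 lines: wfysi ddr qjr xjin oai xai kxvv owpmu
Hunk 2: at line 4 remove [oai,xai,kxvv] add [tsb] -> 6 lines: wfysi ddr qjr xjin tsb owpmu
Hunk 3: at line 1 remove [ddr,qjr,xjin] add [zjzv,mok] -> 5 lines: wfysi zjzv mok tsb owpmu
Hunk 4: at line 1 remove [mok] add [yfp,ucrde,syj] -> 7 lines: wfysi zjzv yfp ucrde syj tsb owpmu
Hunk 5: at line 2 remove [yfp] add [ssmwn,jge,ltodw] -> 9 lines: wfysi zjzv ssmwn jge ltodw ucrde syj tsb owpmu
Hunk 6: at line 6 remove [syj] add [bmy] -> 9 lines: wfysi zjzv ssmwn jge ltodw ucrde bmy tsb owpmu
Final line 4: jge

Answer: jge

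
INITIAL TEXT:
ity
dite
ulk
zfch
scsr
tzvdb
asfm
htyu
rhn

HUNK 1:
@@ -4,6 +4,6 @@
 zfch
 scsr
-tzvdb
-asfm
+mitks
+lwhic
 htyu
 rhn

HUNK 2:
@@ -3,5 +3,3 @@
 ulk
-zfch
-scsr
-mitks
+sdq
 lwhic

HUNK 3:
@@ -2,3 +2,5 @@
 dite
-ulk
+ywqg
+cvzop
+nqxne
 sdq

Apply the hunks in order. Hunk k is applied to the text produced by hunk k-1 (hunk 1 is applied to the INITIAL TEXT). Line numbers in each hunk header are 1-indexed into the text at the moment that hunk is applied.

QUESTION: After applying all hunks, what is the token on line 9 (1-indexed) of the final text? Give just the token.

Answer: rhn

Derivation:
Hunk 1: at line 4 remove [tzvdb,asfm] add [mitks,lwhic] -> 9 lines: ity dite ulk zfch scsr mitks lwhic htyu rhn
Hunk 2: at line 3 remove [zfch,scsr,mitks] add [sdq] -> 7 lines: ity dite ulk sdq lwhic htyu rhn
Hunk 3: at line 2 remove [ulk] add [ywqg,cvzop,nqxne] -> 9 lines: ity dite ywqg cvzop nqxne sdq lwhic htyu rhn
Final line 9: rhn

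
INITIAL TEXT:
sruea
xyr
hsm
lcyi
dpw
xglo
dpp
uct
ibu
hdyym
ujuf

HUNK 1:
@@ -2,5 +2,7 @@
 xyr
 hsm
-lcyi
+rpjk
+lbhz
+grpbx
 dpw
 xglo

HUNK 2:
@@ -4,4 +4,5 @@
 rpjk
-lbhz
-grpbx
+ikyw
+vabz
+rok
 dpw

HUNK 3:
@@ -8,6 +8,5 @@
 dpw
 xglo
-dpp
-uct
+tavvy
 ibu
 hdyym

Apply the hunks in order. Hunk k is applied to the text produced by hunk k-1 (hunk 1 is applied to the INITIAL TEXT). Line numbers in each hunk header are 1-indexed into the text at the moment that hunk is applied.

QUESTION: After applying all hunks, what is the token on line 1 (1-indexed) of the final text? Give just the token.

Hunk 1: at line 2 remove [lcyi] add [rpjk,lbhz,grpbx] -> 13 lines: sruea xyr hsm rpjk lbhz grpbx dpw xglo dpp uct ibu hdyym ujuf
Hunk 2: at line 4 remove [lbhz,grpbx] add [ikyw,vabz,rok] -> 14 lines: sruea xyr hsm rpjk ikyw vabz rok dpw xglo dpp uct ibu hdyym ujuf
Hunk 3: at line 8 remove [dpp,uct] add [tavvy] -> 13 lines: sruea xyr hsm rpjk ikyw vabz rok dpw xglo tavvy ibu hdyym ujuf
Final line 1: sruea

Answer: sruea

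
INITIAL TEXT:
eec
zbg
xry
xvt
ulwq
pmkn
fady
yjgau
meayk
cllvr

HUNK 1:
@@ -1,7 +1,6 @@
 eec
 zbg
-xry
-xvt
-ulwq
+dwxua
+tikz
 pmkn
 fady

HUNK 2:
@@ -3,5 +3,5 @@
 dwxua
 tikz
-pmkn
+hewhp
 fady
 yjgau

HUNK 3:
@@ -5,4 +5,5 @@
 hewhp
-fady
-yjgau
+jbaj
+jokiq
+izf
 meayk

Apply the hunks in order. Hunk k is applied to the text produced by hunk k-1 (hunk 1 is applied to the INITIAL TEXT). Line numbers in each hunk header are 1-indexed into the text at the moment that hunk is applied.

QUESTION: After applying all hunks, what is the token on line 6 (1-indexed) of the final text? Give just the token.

Hunk 1: at line 1 remove [xry,xvt,ulwq] add [dwxua,tikz] -> 9 lines: eec zbg dwxua tikz pmkn fady yjgau meayk cllvr
Hunk 2: at line 3 remove [pmkn] add [hewhp] -> 9 lines: eec zbg dwxua tikz hewhp fady yjgau meayk cllvr
Hunk 3: at line 5 remove [fady,yjgau] add [jbaj,jokiq,izf] -> 10 lines: eec zbg dwxua tikz hewhp jbaj jokiq izf meayk cllvr
Final line 6: jbaj

Answer: jbaj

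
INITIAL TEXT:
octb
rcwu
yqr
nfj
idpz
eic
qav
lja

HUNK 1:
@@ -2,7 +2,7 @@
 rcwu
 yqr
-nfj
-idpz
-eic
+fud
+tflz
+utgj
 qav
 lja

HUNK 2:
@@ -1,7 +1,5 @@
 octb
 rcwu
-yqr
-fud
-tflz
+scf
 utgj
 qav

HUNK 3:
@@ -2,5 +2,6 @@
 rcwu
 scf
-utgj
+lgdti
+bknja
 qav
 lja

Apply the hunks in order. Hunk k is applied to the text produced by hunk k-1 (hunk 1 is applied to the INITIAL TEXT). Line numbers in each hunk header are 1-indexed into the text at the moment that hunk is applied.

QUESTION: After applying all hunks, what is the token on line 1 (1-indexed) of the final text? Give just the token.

Hunk 1: at line 2 remove [nfj,idpz,eic] add [fud,tflz,utgj] -> 8 lines: octb rcwu yqr fud tflz utgj qav lja
Hunk 2: at line 1 remove [yqr,fud,tflz] add [scf] -> 6 lines: octb rcwu scf utgj qav lja
Hunk 3: at line 2 remove [utgj] add [lgdti,bknja] -> 7 lines: octb rcwu scf lgdti bknja qav lja
Final line 1: octb

Answer: octb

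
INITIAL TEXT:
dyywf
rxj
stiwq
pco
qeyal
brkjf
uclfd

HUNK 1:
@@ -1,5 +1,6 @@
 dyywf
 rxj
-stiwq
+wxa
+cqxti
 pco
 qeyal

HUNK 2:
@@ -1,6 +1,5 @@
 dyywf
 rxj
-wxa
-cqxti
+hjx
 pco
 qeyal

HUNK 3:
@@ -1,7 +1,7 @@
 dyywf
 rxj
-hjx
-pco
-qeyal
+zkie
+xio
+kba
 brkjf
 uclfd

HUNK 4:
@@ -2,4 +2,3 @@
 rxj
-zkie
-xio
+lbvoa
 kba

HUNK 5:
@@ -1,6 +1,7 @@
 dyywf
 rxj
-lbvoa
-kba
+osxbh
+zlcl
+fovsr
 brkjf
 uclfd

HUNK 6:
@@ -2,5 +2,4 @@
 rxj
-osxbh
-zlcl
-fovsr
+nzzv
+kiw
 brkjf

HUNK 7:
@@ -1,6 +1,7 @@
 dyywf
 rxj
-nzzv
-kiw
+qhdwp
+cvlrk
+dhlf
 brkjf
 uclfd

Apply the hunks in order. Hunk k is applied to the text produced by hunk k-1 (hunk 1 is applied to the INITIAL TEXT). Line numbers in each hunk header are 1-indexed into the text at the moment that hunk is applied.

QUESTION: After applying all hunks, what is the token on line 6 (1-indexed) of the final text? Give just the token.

Hunk 1: at line 1 remove [stiwq] add [wxa,cqxti] -> 8 lines: dyywf rxj wxa cqxti pco qeyal brkjf uclfd
Hunk 2: at line 1 remove [wxa,cqxti] add [hjx] -> 7 lines: dyywf rxj hjx pco qeyal brkjf uclfd
Hunk 3: at line 1 remove [hjx,pco,qeyal] add [zkie,xio,kba] -> 7 lines: dyywf rxj zkie xio kba brkjf uclfd
Hunk 4: at line 2 remove [zkie,xio] add [lbvoa] -> 6 lines: dyywf rxj lbvoa kba brkjf uclfd
Hunk 5: at line 1 remove [lbvoa,kba] add [osxbh,zlcl,fovsr] -> 7 lines: dyywf rxj osxbh zlcl fovsr brkjf uclfd
Hunk 6: at line 2 remove [osxbh,zlcl,fovsr] add [nzzv,kiw] -> 6 lines: dyywf rxj nzzv kiw brkjf uclfd
Hunk 7: at line 1 remove [nzzv,kiw] add [qhdwp,cvlrk,dhlf] -> 7 lines: dyywf rxj qhdwp cvlrk dhlf brkjf uclfd
Final line 6: brkjf

Answer: brkjf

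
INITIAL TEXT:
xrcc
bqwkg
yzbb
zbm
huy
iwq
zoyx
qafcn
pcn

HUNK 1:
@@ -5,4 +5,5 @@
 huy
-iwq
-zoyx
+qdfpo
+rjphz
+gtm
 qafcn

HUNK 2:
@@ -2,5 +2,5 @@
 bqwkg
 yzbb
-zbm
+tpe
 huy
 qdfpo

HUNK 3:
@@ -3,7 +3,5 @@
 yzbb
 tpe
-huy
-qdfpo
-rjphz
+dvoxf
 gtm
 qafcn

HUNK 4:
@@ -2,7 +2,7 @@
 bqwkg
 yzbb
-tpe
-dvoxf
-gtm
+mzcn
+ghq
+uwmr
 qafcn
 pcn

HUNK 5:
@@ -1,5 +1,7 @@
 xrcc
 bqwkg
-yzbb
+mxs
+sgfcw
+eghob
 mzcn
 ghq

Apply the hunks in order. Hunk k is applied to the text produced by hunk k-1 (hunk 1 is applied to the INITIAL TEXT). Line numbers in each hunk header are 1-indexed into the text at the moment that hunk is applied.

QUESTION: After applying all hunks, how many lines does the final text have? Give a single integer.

Hunk 1: at line 5 remove [iwq,zoyx] add [qdfpo,rjphz,gtm] -> 10 lines: xrcc bqwkg yzbb zbm huy qdfpo rjphz gtm qafcn pcn
Hunk 2: at line 2 remove [zbm] add [tpe] -> 10 lines: xrcc bqwkg yzbb tpe huy qdfpo rjphz gtm qafcn pcn
Hunk 3: at line 3 remove [huy,qdfpo,rjphz] add [dvoxf] -> 8 lines: xrcc bqwkg yzbb tpe dvoxf gtm qafcn pcn
Hunk 4: at line 2 remove [tpe,dvoxf,gtm] add [mzcn,ghq,uwmr] -> 8 lines: xrcc bqwkg yzbb mzcn ghq uwmr qafcn pcn
Hunk 5: at line 1 remove [yzbb] add [mxs,sgfcw,eghob] -> 10 lines: xrcc bqwkg mxs sgfcw eghob mzcn ghq uwmr qafcn pcn
Final line count: 10

Answer: 10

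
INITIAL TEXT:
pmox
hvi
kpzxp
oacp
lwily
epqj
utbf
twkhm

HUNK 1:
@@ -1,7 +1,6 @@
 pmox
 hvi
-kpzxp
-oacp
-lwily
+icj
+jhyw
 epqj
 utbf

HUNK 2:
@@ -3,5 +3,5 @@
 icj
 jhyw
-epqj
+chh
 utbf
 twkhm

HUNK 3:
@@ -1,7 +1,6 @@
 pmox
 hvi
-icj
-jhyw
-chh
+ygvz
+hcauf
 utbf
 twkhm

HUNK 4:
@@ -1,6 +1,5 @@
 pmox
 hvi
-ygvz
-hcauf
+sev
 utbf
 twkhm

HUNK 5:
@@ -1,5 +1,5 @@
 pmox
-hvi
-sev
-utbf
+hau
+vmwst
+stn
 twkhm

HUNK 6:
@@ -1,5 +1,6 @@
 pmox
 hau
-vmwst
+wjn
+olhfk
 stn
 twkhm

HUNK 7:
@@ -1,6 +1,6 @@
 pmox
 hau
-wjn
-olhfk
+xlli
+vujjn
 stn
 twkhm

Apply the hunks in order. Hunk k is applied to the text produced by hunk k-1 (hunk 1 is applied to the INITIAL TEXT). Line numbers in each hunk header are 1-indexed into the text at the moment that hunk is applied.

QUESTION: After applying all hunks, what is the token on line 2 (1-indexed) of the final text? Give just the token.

Hunk 1: at line 1 remove [kpzxp,oacp,lwily] add [icj,jhyw] -> 7 lines: pmox hvi icj jhyw epqj utbf twkhm
Hunk 2: at line 3 remove [epqj] add [chh] -> 7 lines: pmox hvi icj jhyw chh utbf twkhm
Hunk 3: at line 1 remove [icj,jhyw,chh] add [ygvz,hcauf] -> 6 lines: pmox hvi ygvz hcauf utbf twkhm
Hunk 4: at line 1 remove [ygvz,hcauf] add [sev] -> 5 lines: pmox hvi sev utbf twkhm
Hunk 5: at line 1 remove [hvi,sev,utbf] add [hau,vmwst,stn] -> 5 lines: pmox hau vmwst stn twkhm
Hunk 6: at line 1 remove [vmwst] add [wjn,olhfk] -> 6 lines: pmox hau wjn olhfk stn twkhm
Hunk 7: at line 1 remove [wjn,olhfk] add [xlli,vujjn] -> 6 lines: pmox hau xlli vujjn stn twkhm
Final line 2: hau

Answer: hau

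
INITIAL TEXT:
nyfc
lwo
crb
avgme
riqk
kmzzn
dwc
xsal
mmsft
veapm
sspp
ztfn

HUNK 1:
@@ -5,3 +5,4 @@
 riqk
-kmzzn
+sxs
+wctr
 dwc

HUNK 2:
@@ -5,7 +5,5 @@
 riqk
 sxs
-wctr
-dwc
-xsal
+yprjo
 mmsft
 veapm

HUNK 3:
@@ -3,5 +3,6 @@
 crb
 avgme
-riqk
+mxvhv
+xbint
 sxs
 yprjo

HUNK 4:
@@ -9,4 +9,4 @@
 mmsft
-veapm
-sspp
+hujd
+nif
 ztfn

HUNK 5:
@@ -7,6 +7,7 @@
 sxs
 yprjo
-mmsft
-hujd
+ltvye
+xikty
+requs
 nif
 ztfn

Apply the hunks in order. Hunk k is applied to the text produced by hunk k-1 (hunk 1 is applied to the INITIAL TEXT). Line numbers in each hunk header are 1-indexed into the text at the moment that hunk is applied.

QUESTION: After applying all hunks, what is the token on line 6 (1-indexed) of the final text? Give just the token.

Answer: xbint

Derivation:
Hunk 1: at line 5 remove [kmzzn] add [sxs,wctr] -> 13 lines: nyfc lwo crb avgme riqk sxs wctr dwc xsal mmsft veapm sspp ztfn
Hunk 2: at line 5 remove [wctr,dwc,xsal] add [yprjo] -> 11 lines: nyfc lwo crb avgme riqk sxs yprjo mmsft veapm sspp ztfn
Hunk 3: at line 3 remove [riqk] add [mxvhv,xbint] -> 12 lines: nyfc lwo crb avgme mxvhv xbint sxs yprjo mmsft veapm sspp ztfn
Hunk 4: at line 9 remove [veapm,sspp] add [hujd,nif] -> 12 lines: nyfc lwo crb avgme mxvhv xbint sxs yprjo mmsft hujd nif ztfn
Hunk 5: at line 7 remove [mmsft,hujd] add [ltvye,xikty,requs] -> 13 lines: nyfc lwo crb avgme mxvhv xbint sxs yprjo ltvye xikty requs nif ztfn
Final line 6: xbint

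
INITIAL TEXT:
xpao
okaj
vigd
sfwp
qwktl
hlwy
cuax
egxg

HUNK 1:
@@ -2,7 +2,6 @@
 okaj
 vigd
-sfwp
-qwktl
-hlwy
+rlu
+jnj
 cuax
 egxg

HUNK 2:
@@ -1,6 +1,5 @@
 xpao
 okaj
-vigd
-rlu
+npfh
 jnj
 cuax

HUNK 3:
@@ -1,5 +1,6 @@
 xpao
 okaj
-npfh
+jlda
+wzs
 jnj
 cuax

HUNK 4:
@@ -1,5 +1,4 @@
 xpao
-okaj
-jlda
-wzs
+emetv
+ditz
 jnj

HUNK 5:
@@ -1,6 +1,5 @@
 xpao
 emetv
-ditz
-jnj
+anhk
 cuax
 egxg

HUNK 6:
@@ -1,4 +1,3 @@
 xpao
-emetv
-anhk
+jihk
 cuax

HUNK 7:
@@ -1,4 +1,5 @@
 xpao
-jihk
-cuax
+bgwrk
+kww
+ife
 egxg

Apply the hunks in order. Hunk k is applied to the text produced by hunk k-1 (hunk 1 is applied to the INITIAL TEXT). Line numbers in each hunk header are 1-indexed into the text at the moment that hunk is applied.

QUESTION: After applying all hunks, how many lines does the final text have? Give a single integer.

Answer: 5

Derivation:
Hunk 1: at line 2 remove [sfwp,qwktl,hlwy] add [rlu,jnj] -> 7 lines: xpao okaj vigd rlu jnj cuax egxg
Hunk 2: at line 1 remove [vigd,rlu] add [npfh] -> 6 lines: xpao okaj npfh jnj cuax egxg
Hunk 3: at line 1 remove [npfh] add [jlda,wzs] -> 7 lines: xpao okaj jlda wzs jnj cuax egxg
Hunk 4: at line 1 remove [okaj,jlda,wzs] add [emetv,ditz] -> 6 lines: xpao emetv ditz jnj cuax egxg
Hunk 5: at line 1 remove [ditz,jnj] add [anhk] -> 5 lines: xpao emetv anhk cuax egxg
Hunk 6: at line 1 remove [emetv,anhk] add [jihk] -> 4 lines: xpao jihk cuax egxg
Hunk 7: at line 1 remove [jihk,cuax] add [bgwrk,kww,ife] -> 5 lines: xpao bgwrk kww ife egxg
Final line count: 5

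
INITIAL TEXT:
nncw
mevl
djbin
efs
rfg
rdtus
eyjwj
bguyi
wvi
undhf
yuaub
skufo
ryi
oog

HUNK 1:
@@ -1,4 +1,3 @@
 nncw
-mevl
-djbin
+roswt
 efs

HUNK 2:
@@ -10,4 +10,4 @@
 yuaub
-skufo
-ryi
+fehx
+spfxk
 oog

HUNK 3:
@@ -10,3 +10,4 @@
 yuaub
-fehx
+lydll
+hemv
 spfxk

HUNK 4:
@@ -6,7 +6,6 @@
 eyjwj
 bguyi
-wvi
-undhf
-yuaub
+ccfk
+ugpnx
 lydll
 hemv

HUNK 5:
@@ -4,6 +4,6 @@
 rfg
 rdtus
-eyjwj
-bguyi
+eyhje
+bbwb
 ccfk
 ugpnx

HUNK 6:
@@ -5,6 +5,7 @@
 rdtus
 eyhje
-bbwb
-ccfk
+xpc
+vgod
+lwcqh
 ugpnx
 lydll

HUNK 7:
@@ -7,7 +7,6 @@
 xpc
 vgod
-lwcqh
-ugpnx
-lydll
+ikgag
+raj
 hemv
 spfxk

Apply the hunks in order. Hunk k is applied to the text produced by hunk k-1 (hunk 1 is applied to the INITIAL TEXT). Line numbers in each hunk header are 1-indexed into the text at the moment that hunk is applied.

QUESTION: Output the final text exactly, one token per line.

Answer: nncw
roswt
efs
rfg
rdtus
eyhje
xpc
vgod
ikgag
raj
hemv
spfxk
oog

Derivation:
Hunk 1: at line 1 remove [mevl,djbin] add [roswt] -> 13 lines: nncw roswt efs rfg rdtus eyjwj bguyi wvi undhf yuaub skufo ryi oog
Hunk 2: at line 10 remove [skufo,ryi] add [fehx,spfxk] -> 13 lines: nncw roswt efs rfg rdtus eyjwj bguyi wvi undhf yuaub fehx spfxk oog
Hunk 3: at line 10 remove [fehx] add [lydll,hemv] -> 14 lines: nncw roswt efs rfg rdtus eyjwj bguyi wvi undhf yuaub lydll hemv spfxk oog
Hunk 4: at line 6 remove [wvi,undhf,yuaub] add [ccfk,ugpnx] -> 13 lines: nncw roswt efs rfg rdtus eyjwj bguyi ccfk ugpnx lydll hemv spfxk oog
Hunk 5: at line 4 remove [eyjwj,bguyi] add [eyhje,bbwb] -> 13 lines: nncw roswt efs rfg rdtus eyhje bbwb ccfk ugpnx lydll hemv spfxk oog
Hunk 6: at line 5 remove [bbwb,ccfk] add [xpc,vgod,lwcqh] -> 14 lines: nncw roswt efs rfg rdtus eyhje xpc vgod lwcqh ugpnx lydll hemv spfxk oog
Hunk 7: at line 7 remove [lwcqh,ugpnx,lydll] add [ikgag,raj] -> 13 lines: nncw roswt efs rfg rdtus eyhje xpc vgod ikgag raj hemv spfxk oog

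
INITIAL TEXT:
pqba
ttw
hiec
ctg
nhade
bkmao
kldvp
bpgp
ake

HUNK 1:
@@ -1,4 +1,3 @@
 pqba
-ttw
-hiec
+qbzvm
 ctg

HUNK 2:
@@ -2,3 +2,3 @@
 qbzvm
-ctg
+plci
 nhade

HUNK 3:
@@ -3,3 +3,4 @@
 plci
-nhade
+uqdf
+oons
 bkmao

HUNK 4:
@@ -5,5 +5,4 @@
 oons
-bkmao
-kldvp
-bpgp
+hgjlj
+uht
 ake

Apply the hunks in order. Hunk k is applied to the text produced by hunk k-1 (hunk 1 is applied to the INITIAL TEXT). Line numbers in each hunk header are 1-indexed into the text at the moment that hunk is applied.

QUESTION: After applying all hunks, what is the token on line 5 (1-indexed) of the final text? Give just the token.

Answer: oons

Derivation:
Hunk 1: at line 1 remove [ttw,hiec] add [qbzvm] -> 8 lines: pqba qbzvm ctg nhade bkmao kldvp bpgp ake
Hunk 2: at line 2 remove [ctg] add [plci] -> 8 lines: pqba qbzvm plci nhade bkmao kldvp bpgp ake
Hunk 3: at line 3 remove [nhade] add [uqdf,oons] -> 9 lines: pqba qbzvm plci uqdf oons bkmao kldvp bpgp ake
Hunk 4: at line 5 remove [bkmao,kldvp,bpgp] add [hgjlj,uht] -> 8 lines: pqba qbzvm plci uqdf oons hgjlj uht ake
Final line 5: oons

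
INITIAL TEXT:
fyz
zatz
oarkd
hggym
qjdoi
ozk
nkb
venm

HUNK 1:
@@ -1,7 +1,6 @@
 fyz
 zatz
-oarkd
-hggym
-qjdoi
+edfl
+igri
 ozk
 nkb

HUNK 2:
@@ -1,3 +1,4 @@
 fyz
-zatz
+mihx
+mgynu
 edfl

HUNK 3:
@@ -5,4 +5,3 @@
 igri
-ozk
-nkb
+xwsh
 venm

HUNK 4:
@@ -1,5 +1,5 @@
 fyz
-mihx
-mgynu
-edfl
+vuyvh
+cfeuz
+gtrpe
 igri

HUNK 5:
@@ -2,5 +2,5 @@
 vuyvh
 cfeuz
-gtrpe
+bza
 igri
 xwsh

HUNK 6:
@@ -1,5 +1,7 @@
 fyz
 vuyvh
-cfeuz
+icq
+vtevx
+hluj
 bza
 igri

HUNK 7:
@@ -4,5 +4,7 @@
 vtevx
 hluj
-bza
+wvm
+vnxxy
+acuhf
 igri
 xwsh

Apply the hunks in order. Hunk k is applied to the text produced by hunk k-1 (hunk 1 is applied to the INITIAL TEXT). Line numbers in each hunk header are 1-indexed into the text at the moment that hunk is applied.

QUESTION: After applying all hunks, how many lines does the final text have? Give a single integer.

Answer: 11

Derivation:
Hunk 1: at line 1 remove [oarkd,hggym,qjdoi] add [edfl,igri] -> 7 lines: fyz zatz edfl igri ozk nkb venm
Hunk 2: at line 1 remove [zatz] add [mihx,mgynu] -> 8 lines: fyz mihx mgynu edfl igri ozk nkb venm
Hunk 3: at line 5 remove [ozk,nkb] add [xwsh] -> 7 lines: fyz mihx mgynu edfl igri xwsh venm
Hunk 4: at line 1 remove [mihx,mgynu,edfl] add [vuyvh,cfeuz,gtrpe] -> 7 lines: fyz vuyvh cfeuz gtrpe igri xwsh venm
Hunk 5: at line 2 remove [gtrpe] add [bza] -> 7 lines: fyz vuyvh cfeuz bza igri xwsh venm
Hunk 6: at line 1 remove [cfeuz] add [icq,vtevx,hluj] -> 9 lines: fyz vuyvh icq vtevx hluj bza igri xwsh venm
Hunk 7: at line 4 remove [bza] add [wvm,vnxxy,acuhf] -> 11 lines: fyz vuyvh icq vtevx hluj wvm vnxxy acuhf igri xwsh venm
Final line count: 11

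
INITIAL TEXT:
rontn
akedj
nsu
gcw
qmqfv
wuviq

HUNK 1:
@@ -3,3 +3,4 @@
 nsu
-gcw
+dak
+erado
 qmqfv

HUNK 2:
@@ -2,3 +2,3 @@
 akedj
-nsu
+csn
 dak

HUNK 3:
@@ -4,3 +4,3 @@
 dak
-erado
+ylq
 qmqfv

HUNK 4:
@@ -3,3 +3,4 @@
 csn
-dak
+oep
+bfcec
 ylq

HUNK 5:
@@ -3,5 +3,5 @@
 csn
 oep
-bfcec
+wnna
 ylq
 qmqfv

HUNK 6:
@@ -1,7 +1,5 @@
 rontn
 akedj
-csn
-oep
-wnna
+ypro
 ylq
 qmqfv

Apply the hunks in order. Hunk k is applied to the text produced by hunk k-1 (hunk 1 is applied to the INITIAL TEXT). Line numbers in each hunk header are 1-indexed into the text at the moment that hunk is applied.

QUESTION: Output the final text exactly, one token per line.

Answer: rontn
akedj
ypro
ylq
qmqfv
wuviq

Derivation:
Hunk 1: at line 3 remove [gcw] add [dak,erado] -> 7 lines: rontn akedj nsu dak erado qmqfv wuviq
Hunk 2: at line 2 remove [nsu] add [csn] -> 7 lines: rontn akedj csn dak erado qmqfv wuviq
Hunk 3: at line 4 remove [erado] add [ylq] -> 7 lines: rontn akedj csn dak ylq qmqfv wuviq
Hunk 4: at line 3 remove [dak] add [oep,bfcec] -> 8 lines: rontn akedj csn oep bfcec ylq qmqfv wuviq
Hunk 5: at line 3 remove [bfcec] add [wnna] -> 8 lines: rontn akedj csn oep wnna ylq qmqfv wuviq
Hunk 6: at line 1 remove [csn,oep,wnna] add [ypro] -> 6 lines: rontn akedj ypro ylq qmqfv wuviq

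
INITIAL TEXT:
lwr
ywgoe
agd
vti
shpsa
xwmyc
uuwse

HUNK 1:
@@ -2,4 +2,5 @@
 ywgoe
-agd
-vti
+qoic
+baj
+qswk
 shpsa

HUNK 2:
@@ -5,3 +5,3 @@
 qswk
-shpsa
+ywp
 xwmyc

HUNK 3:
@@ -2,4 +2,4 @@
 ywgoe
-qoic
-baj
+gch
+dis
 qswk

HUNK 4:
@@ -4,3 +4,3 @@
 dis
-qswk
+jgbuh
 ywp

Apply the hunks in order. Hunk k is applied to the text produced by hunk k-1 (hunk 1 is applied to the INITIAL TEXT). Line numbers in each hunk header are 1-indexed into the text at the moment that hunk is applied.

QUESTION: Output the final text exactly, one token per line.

Answer: lwr
ywgoe
gch
dis
jgbuh
ywp
xwmyc
uuwse

Derivation:
Hunk 1: at line 2 remove [agd,vti] add [qoic,baj,qswk] -> 8 lines: lwr ywgoe qoic baj qswk shpsa xwmyc uuwse
Hunk 2: at line 5 remove [shpsa] add [ywp] -> 8 lines: lwr ywgoe qoic baj qswk ywp xwmyc uuwse
Hunk 3: at line 2 remove [qoic,baj] add [gch,dis] -> 8 lines: lwr ywgoe gch dis qswk ywp xwmyc uuwse
Hunk 4: at line 4 remove [qswk] add [jgbuh] -> 8 lines: lwr ywgoe gch dis jgbuh ywp xwmyc uuwse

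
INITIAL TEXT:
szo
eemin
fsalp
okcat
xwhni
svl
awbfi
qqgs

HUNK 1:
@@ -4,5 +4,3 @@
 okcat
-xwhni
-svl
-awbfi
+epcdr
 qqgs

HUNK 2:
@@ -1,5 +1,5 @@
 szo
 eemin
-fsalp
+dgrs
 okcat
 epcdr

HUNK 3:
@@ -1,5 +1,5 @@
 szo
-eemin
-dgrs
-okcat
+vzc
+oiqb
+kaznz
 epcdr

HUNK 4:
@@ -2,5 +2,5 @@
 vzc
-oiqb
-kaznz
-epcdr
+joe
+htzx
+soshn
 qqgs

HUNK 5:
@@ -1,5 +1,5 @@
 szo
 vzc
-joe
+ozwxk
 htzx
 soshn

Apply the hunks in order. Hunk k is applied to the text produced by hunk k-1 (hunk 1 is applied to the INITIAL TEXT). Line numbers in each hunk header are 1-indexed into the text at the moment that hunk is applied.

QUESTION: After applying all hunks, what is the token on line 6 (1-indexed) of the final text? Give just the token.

Hunk 1: at line 4 remove [xwhni,svl,awbfi] add [epcdr] -> 6 lines: szo eemin fsalp okcat epcdr qqgs
Hunk 2: at line 1 remove [fsalp] add [dgrs] -> 6 lines: szo eemin dgrs okcat epcdr qqgs
Hunk 3: at line 1 remove [eemin,dgrs,okcat] add [vzc,oiqb,kaznz] -> 6 lines: szo vzc oiqb kaznz epcdr qqgs
Hunk 4: at line 2 remove [oiqb,kaznz,epcdr] add [joe,htzx,soshn] -> 6 lines: szo vzc joe htzx soshn qqgs
Hunk 5: at line 1 remove [joe] add [ozwxk] -> 6 lines: szo vzc ozwxk htzx soshn qqgs
Final line 6: qqgs

Answer: qqgs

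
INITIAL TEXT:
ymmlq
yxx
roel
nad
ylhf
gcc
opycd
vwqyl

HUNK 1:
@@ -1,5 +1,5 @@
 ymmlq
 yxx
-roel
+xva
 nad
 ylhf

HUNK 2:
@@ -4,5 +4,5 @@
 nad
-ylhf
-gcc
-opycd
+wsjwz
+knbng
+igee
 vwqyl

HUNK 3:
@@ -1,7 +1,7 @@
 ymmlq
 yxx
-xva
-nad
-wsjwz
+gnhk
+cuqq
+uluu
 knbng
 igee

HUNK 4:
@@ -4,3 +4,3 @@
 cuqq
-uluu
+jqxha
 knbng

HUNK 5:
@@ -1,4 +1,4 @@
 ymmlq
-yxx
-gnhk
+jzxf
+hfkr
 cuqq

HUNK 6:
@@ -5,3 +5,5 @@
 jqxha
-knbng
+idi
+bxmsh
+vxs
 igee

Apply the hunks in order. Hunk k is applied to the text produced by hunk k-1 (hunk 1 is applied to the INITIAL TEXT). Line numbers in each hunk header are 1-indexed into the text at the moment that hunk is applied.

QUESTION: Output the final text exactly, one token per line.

Hunk 1: at line 1 remove [roel] add [xva] -> 8 lines: ymmlq yxx xva nad ylhf gcc opycd vwqyl
Hunk 2: at line 4 remove [ylhf,gcc,opycd] add [wsjwz,knbng,igee] -> 8 lines: ymmlq yxx xva nad wsjwz knbng igee vwqyl
Hunk 3: at line 1 remove [xva,nad,wsjwz] add [gnhk,cuqq,uluu] -> 8 lines: ymmlq yxx gnhk cuqq uluu knbng igee vwqyl
Hunk 4: at line 4 remove [uluu] add [jqxha] -> 8 lines: ymmlq yxx gnhk cuqq jqxha knbng igee vwqyl
Hunk 5: at line 1 remove [yxx,gnhk] add [jzxf,hfkr] -> 8 lines: ymmlq jzxf hfkr cuqq jqxha knbng igee vwqyl
Hunk 6: at line 5 remove [knbng] add [idi,bxmsh,vxs] -> 10 lines: ymmlq jzxf hfkr cuqq jqxha idi bxmsh vxs igee vwqyl

Answer: ymmlq
jzxf
hfkr
cuqq
jqxha
idi
bxmsh
vxs
igee
vwqyl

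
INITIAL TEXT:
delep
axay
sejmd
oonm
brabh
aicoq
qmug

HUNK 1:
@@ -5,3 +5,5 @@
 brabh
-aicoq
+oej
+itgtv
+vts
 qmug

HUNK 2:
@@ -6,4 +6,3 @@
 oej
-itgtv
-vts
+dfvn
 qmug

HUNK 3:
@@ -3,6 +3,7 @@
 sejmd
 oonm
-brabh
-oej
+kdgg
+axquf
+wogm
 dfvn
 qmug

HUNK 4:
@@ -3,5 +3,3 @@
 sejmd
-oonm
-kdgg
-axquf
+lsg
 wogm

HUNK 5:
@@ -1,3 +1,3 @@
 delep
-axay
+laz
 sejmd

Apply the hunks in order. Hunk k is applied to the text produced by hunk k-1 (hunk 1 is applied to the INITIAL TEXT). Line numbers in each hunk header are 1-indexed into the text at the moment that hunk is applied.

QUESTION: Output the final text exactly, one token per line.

Answer: delep
laz
sejmd
lsg
wogm
dfvn
qmug

Derivation:
Hunk 1: at line 5 remove [aicoq] add [oej,itgtv,vts] -> 9 lines: delep axay sejmd oonm brabh oej itgtv vts qmug
Hunk 2: at line 6 remove [itgtv,vts] add [dfvn] -> 8 lines: delep axay sejmd oonm brabh oej dfvn qmug
Hunk 3: at line 3 remove [brabh,oej] add [kdgg,axquf,wogm] -> 9 lines: delep axay sejmd oonm kdgg axquf wogm dfvn qmug
Hunk 4: at line 3 remove [oonm,kdgg,axquf] add [lsg] -> 7 lines: delep axay sejmd lsg wogm dfvn qmug
Hunk 5: at line 1 remove [axay] add [laz] -> 7 lines: delep laz sejmd lsg wogm dfvn qmug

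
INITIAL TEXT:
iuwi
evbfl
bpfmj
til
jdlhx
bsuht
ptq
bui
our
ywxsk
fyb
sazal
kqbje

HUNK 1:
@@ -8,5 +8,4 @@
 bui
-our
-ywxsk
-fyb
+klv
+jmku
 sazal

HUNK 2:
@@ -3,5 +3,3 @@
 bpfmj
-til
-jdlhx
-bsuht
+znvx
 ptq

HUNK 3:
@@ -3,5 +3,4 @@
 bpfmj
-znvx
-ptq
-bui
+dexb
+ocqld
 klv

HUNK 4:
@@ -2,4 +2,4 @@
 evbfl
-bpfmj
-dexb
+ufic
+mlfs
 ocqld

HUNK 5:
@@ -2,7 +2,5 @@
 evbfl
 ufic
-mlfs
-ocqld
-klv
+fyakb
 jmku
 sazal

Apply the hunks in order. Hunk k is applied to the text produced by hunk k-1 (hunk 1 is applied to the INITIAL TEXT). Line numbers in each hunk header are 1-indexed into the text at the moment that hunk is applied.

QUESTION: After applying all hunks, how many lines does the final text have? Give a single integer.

Hunk 1: at line 8 remove [our,ywxsk,fyb] add [klv,jmku] -> 12 lines: iuwi evbfl bpfmj til jdlhx bsuht ptq bui klv jmku sazal kqbje
Hunk 2: at line 3 remove [til,jdlhx,bsuht] add [znvx] -> 10 lines: iuwi evbfl bpfmj znvx ptq bui klv jmku sazal kqbje
Hunk 3: at line 3 remove [znvx,ptq,bui] add [dexb,ocqld] -> 9 lines: iuwi evbfl bpfmj dexb ocqld klv jmku sazal kqbje
Hunk 4: at line 2 remove [bpfmj,dexb] add [ufic,mlfs] -> 9 lines: iuwi evbfl ufic mlfs ocqld klv jmku sazal kqbje
Hunk 5: at line 2 remove [mlfs,ocqld,klv] add [fyakb] -> 7 lines: iuwi evbfl ufic fyakb jmku sazal kqbje
Final line count: 7

Answer: 7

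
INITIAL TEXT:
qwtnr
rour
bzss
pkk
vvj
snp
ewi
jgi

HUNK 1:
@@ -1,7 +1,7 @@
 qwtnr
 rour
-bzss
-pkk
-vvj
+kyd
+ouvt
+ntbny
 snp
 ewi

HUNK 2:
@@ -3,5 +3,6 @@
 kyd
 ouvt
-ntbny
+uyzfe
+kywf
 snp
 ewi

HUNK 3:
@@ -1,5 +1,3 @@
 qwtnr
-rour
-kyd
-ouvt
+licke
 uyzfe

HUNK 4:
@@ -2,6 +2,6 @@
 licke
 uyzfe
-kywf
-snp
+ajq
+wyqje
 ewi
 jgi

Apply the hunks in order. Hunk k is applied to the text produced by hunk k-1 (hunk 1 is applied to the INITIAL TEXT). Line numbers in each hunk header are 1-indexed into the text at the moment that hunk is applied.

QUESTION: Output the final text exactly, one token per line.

Hunk 1: at line 1 remove [bzss,pkk,vvj] add [kyd,ouvt,ntbny] -> 8 lines: qwtnr rour kyd ouvt ntbny snp ewi jgi
Hunk 2: at line 3 remove [ntbny] add [uyzfe,kywf] -> 9 lines: qwtnr rour kyd ouvt uyzfe kywf snp ewi jgi
Hunk 3: at line 1 remove [rour,kyd,ouvt] add [licke] -> 7 lines: qwtnr licke uyzfe kywf snp ewi jgi
Hunk 4: at line 2 remove [kywf,snp] add [ajq,wyqje] -> 7 lines: qwtnr licke uyzfe ajq wyqje ewi jgi

Answer: qwtnr
licke
uyzfe
ajq
wyqje
ewi
jgi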